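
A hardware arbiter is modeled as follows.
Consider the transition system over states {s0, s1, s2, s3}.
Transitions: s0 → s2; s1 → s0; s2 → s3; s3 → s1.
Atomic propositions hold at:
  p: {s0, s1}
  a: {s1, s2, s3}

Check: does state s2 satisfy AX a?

Yes

Sat(AX a) = {s : every successor in {s1, s2, s3}} = {s0, s2, s3}
s2 ∈ Sat(AX a) = {s0, s2, s3}, so the formula holds at s2.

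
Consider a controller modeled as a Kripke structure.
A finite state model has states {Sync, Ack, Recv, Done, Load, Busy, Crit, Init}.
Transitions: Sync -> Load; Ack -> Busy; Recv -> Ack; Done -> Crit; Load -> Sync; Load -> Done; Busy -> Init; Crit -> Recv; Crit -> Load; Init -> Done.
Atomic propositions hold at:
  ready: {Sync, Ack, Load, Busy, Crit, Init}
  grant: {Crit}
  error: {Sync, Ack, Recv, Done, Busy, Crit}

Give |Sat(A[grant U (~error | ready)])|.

Sat(~error) = {Load, Init}
Sat(~error | ready) = {Sync, Ack, Load, Busy, Crit, Init}
A[grant U (~error | ready)]: least fixpoint, start Z0 = Sat((~error | ready)) = {Sync, Ack, Load, Busy, Crit, Init}, add states in Sat(grant) with every successor in Z. Already a fixed point.
Sat(A[grant U (~error | ready)]) = {Sync, Ack, Load, Busy, Crit, Init}
|Sat(A[grant U (~error | ready)])| = |{Sync, Ack, Load, Busy, Crit, Init}| = 6.

6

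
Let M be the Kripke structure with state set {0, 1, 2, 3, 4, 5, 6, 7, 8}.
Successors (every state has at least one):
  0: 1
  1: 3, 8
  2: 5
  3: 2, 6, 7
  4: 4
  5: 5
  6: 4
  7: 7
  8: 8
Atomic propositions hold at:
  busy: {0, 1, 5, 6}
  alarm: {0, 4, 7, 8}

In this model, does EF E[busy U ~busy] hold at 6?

Yes

Sat(~busy) = {2, 3, 4, 7, 8}
E[busy U ~busy]: least fixpoint, start Z0 = Sat(~busy) = {2, 3, 4, 7, 8}, add states in Sat(busy) with some successor in Z. Z1 = {1, 2, 3, 4, 6, 7, 8}; Z2 = {0, 1, 2, 3, 4, 6, 7, 8}; fixed.
Sat(E[busy U ~busy]) = {0, 1, 2, 3, 4, 6, 7, 8}
EF E[busy U ~busy]: least fixpoint, start Z0 = {0, 1, 2, 3, 4, 6, 7, 8}, add states with some successor in Z. Already a fixed point.
Sat(EF E[busy U ~busy]) = {0, 1, 2, 3, 4, 6, 7, 8}
6 ∈ Sat(EF E[busy U ~busy]) = {0, 1, 2, 3, 4, 6, 7, 8}, so the formula holds at 6.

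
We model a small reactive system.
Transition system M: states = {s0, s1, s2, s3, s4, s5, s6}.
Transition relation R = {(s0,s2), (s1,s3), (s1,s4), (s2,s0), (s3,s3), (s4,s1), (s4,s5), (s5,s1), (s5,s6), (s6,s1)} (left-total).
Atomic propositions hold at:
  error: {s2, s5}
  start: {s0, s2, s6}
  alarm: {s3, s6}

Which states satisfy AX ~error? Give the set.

Sat(~error) = {s0, s1, s3, s4, s6}
Sat(AX ~error) = {s : every successor in {s0, s1, s3, s4, s6}} = {s1, s2, s3, s5, s6}

{s1, s2, s3, s5, s6}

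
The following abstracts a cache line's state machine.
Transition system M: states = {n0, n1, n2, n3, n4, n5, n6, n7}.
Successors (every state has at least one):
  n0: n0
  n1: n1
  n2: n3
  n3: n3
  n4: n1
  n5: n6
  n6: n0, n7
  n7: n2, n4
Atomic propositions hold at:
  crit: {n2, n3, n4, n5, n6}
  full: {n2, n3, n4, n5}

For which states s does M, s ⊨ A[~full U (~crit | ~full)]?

Sat(~full) = {n0, n1, n6, n7}
Sat(~crit) = {n0, n1, n7}
Sat(~crit | ~full) = {n0, n1, n6, n7}
A[~full U (~crit | ~full)]: least fixpoint, start Z0 = Sat((~crit | ~full)) = {n0, n1, n6, n7}, add states in Sat(~full) with every successor in Z. Already a fixed point.
Sat(A[~full U (~crit | ~full)]) = {n0, n1, n6, n7}

{n0, n1, n6, n7}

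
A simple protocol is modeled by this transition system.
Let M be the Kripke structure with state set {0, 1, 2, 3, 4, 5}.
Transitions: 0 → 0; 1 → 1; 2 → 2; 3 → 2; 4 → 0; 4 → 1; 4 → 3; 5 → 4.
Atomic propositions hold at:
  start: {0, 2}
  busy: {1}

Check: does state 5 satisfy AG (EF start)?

No

EF start: least fixpoint, start Z0 = {0, 2}, add states with some successor in Z. Z1 = {0, 2, 3, 4}; Z2 = {0, 2, 3, 4, 5}; fixed.
Sat(EF start) = {0, 2, 3, 4, 5}
AG (EF start): greatest fixpoint, start Z0 = {0, 2, 3, 4, 5}, keep only states in Sat with every successor in Z. Z1 = {0, 2, 3, 5}; Z2 = {0, 2, 3}; fixed.
Sat(AG (EF start)) = {0, 2, 3}
5 ∉ Sat(AG (EF start)) = {0, 2, 3}, so the formula does not hold at 5.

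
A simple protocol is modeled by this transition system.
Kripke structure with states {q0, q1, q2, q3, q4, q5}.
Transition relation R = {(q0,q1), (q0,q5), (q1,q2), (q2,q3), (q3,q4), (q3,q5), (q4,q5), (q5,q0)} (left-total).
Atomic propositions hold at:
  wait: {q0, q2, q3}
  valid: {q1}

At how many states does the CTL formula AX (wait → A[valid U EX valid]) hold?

4

Sat(EX valid) = {s : some successor in {q1}} = {q0}
A[valid U EX valid]: least fixpoint, start Z0 = Sat(EX valid) = {q0}, add states in Sat(valid) with every successor in Z. Already a fixed point.
Sat(A[valid U EX valid]) = {q0}
Sat(wait → A[valid U EX valid]) = {q0, q1, q4, q5}
Sat(AX (wait → A[valid U EX valid])) = {s : every successor in {q0, q1, q4, q5}} = {q0, q3, q4, q5}
|Sat(AX (wait → A[valid U EX valid]))| = |{q0, q3, q4, q5}| = 4.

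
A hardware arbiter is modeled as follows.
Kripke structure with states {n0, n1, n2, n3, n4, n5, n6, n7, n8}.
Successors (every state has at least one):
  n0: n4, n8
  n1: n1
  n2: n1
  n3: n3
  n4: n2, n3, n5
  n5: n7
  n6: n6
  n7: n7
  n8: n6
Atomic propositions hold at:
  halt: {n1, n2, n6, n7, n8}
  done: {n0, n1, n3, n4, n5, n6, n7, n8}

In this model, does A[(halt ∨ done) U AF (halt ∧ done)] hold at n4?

No

Sat(halt ∨ done) = {n0, n1, n2, n3, n4, n5, n6, n7, n8}
Sat(halt ∧ done) = {n1, n6, n7, n8}
AF (halt ∧ done): least fixpoint, start Z0 = {n1, n6, n7, n8}, add states with every successor in Z. Z1 = {n1, n2, n5, n6, n7, n8}; fixed.
Sat(AF (halt ∧ done)) = {n1, n2, n5, n6, n7, n8}
A[(halt ∨ done) U AF (halt ∧ done)]: least fixpoint, start Z0 = Sat(AF (halt ∧ done)) = {n1, n2, n5, n6, n7, n8}, add states in Sat(halt ∨ done) with every successor in Z. Already a fixed point.
Sat(A[(halt ∨ done) U AF (halt ∧ done)]) = {n1, n2, n5, n6, n7, n8}
n4 ∉ Sat(A[(halt ∨ done) U AF (halt ∧ done)]) = {n1, n2, n5, n6, n7, n8}, so the formula does not hold at n4.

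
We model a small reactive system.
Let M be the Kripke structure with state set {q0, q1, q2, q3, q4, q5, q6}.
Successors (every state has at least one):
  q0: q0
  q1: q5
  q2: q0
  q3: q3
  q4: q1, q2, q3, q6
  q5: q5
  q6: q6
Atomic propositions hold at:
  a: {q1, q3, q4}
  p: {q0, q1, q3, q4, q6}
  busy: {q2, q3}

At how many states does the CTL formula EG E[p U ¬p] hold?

3

Sat(¬p) = {q2, q5}
E[p U ¬p]: least fixpoint, start Z0 = Sat(¬p) = {q2, q5}, add states in Sat(p) with some successor in Z. Z1 = {q1, q2, q4, q5}; fixed.
Sat(E[p U ¬p]) = {q1, q2, q4, q5}
EG E[p U ¬p]: greatest fixpoint, start Z0 = {q1, q2, q4, q5}, keep only states in Sat with some successor in Z. Z1 = {q1, q4, q5}; fixed.
Sat(EG E[p U ¬p]) = {q1, q4, q5}
|Sat(EG E[p U ¬p])| = |{q1, q4, q5}| = 3.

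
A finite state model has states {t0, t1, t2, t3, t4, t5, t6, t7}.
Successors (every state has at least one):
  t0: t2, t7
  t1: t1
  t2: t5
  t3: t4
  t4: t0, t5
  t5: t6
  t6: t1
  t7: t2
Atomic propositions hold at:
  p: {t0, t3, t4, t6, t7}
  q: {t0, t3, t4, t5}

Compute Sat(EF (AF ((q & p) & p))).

{t0, t3, t4}

Sat(q & p) = {t0, t3, t4}
Sat((q & p) & p) = {t0, t3, t4}
AF ((q & p) & p): least fixpoint, start Z0 = {t0, t3, t4}, add states with every successor in Z. Already a fixed point.
Sat(AF ((q & p) & p)) = {t0, t3, t4}
EF (AF ((q & p) & p)): least fixpoint, start Z0 = {t0, t3, t4}, add states with some successor in Z. Already a fixed point.
Sat(EF (AF ((q & p) & p))) = {t0, t3, t4}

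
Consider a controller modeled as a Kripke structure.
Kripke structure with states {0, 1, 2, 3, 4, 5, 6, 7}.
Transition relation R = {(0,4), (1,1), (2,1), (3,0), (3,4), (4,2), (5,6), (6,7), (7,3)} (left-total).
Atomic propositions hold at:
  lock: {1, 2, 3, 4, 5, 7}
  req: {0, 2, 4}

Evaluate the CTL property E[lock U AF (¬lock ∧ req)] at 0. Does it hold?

Sat(¬lock) = {0, 6}
Sat(¬lock ∧ req) = {0}
AF (¬lock ∧ req): least fixpoint, start Z0 = {0}, add states with every successor in Z. Already a fixed point.
Sat(AF (¬lock ∧ req)) = {0}
E[lock U AF (¬lock ∧ req)]: least fixpoint, start Z0 = Sat(AF (¬lock ∧ req)) = {0}, add states in Sat(lock) with some successor in Z. Z1 = {0, 3}; Z2 = {0, 3, 7}; fixed.
Sat(E[lock U AF (¬lock ∧ req)]) = {0, 3, 7}
0 ∈ Sat(E[lock U AF (¬lock ∧ req)]) = {0, 3, 7}, so the formula holds at 0.

Yes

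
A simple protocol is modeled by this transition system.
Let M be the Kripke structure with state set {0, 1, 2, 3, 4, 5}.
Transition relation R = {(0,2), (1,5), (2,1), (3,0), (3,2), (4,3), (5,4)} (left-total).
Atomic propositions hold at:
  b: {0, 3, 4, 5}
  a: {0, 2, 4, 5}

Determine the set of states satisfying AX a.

{0, 1, 3, 5}

Sat(AX a) = {s : every successor in {0, 2, 4, 5}} = {0, 1, 3, 5}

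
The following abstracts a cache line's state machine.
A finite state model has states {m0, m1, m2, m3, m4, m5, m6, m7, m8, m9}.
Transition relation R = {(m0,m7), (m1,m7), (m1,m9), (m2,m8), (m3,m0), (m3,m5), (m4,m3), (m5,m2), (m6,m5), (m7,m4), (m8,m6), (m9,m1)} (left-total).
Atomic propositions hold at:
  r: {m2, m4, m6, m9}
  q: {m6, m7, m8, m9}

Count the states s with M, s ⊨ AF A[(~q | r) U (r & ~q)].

Sat(~q) = {m0, m1, m2, m3, m4, m5}
Sat(~q | r) = {m0, m1, m2, m3, m4, m5, m6, m9}
Sat(r & ~q) = {m2, m4}
A[(~q | r) U (r & ~q)]: least fixpoint, start Z0 = Sat((r & ~q)) = {m2, m4}, add states in Sat(~q | r) with every successor in Z. Z1 = {m2, m4, m5}; Z2 = {m2, m4, m5, m6}; fixed.
Sat(A[(~q | r) U (r & ~q)]) = {m2, m4, m5, m6}
AF A[(~q | r) U (r & ~q)]: least fixpoint, start Z0 = {m2, m4, m5, m6}, add states with every successor in Z. Z1 = {m2, m4, m5, m6, m7, m8}; Z2 = {m0, m2, m4, m5, m6, m7, m8}; Z3 = {m0, m2, m3, m4, m5, m6, m7, m8}; fixed.
Sat(AF A[(~q | r) U (r & ~q)]) = {m0, m2, m3, m4, m5, m6, m7, m8}
|Sat(AF A[(~q | r) U (r & ~q)])| = |{m0, m2, m3, m4, m5, m6, m7, m8}| = 8.

8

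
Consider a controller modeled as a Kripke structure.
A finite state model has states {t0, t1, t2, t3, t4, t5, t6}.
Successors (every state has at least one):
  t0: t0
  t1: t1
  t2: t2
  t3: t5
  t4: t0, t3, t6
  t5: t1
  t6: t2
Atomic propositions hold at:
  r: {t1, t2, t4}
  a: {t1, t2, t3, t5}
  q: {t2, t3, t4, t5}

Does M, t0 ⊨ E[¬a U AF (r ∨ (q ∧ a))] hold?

No

Sat(¬a) = {t0, t4, t6}
Sat(q ∧ a) = {t2, t3, t5}
Sat(r ∨ (q ∧ a)) = {t1, t2, t3, t4, t5}
AF (r ∨ (q ∧ a)): least fixpoint, start Z0 = {t1, t2, t3, t4, t5}, add states with every successor in Z. Z1 = {t1, t2, t3, t4, t5, t6}; fixed.
Sat(AF (r ∨ (q ∧ a))) = {t1, t2, t3, t4, t5, t6}
E[¬a U AF (r ∨ (q ∧ a))]: least fixpoint, start Z0 = Sat(AF (r ∨ (q ∧ a))) = {t1, t2, t3, t4, t5, t6}, add states in Sat(¬a) with some successor in Z. Already a fixed point.
Sat(E[¬a U AF (r ∨ (q ∧ a))]) = {t1, t2, t3, t4, t5, t6}
t0 ∉ Sat(E[¬a U AF (r ∨ (q ∧ a))]) = {t1, t2, t3, t4, t5, t6}, so the formula does not hold at t0.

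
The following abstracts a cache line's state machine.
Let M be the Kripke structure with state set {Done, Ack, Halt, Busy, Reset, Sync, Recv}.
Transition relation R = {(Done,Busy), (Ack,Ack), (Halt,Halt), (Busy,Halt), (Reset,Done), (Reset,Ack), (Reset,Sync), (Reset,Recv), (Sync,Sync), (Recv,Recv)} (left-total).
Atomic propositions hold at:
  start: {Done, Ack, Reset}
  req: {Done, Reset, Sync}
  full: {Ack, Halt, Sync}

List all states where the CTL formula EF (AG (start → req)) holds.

Sat(start → req) = {Done, Halt, Busy, Reset, Sync, Recv}
AG (start → req): greatest fixpoint, start Z0 = {Done, Halt, Busy, Reset, Sync, Recv}, keep only states in Sat with every successor in Z. Z1 = {Done, Halt, Busy, Sync, Recv}; fixed.
Sat(AG (start → req)) = {Done, Halt, Busy, Sync, Recv}
EF (AG (start → req)): least fixpoint, start Z0 = {Done, Halt, Busy, Sync, Recv}, add states with some successor in Z. Z1 = {Done, Halt, Busy, Reset, Sync, Recv}; fixed.
Sat(EF (AG (start → req))) = {Done, Halt, Busy, Reset, Sync, Recv}

{Done, Halt, Busy, Reset, Sync, Recv}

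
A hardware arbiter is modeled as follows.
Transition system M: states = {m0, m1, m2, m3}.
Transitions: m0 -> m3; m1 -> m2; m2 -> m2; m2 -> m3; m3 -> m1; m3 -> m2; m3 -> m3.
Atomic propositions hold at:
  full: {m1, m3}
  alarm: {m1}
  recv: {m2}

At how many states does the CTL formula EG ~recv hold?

Sat(~recv) = {m0, m1, m3}
EG ~recv: greatest fixpoint, start Z0 = {m0, m1, m3}, keep only states in Sat with some successor in Z. Z1 = {m0, m3}; fixed.
Sat(EG ~recv) = {m0, m3}
|Sat(EG ~recv)| = |{m0, m3}| = 2.

2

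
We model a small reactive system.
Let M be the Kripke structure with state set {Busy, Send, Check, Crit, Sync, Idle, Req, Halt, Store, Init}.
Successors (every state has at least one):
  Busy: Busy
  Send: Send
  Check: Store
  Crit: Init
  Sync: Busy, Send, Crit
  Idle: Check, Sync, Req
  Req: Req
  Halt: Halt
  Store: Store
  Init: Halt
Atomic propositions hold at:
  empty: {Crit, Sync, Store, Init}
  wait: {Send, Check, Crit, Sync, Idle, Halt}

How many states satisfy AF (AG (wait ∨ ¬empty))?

7

Sat(¬empty) = {Busy, Send, Check, Idle, Req, Halt}
Sat(wait ∨ ¬empty) = {Busy, Send, Check, Crit, Sync, Idle, Req, Halt}
AG (wait ∨ ¬empty): greatest fixpoint, start Z0 = {Busy, Send, Check, Crit, Sync, Idle, Req, Halt}, keep only states in Sat with every successor in Z. Z1 = {Busy, Send, Sync, Idle, Req, Halt}; Z2 = {Busy, Send, Req, Halt}; fixed.
Sat(AG (wait ∨ ¬empty)) = {Busy, Send, Req, Halt}
AF (AG (wait ∨ ¬empty)): least fixpoint, start Z0 = {Busy, Send, Req, Halt}, add states with every successor in Z. Z1 = {Busy, Send, Req, Halt, Init}; Z2 = {Busy, Send, Crit, Req, Halt, Init}; Z3 = {Busy, Send, Crit, Sync, Req, Halt, Init}; fixed.
Sat(AF (AG (wait ∨ ¬empty))) = {Busy, Send, Crit, Sync, Req, Halt, Init}
|Sat(AF (AG (wait ∨ ¬empty)))| = |{Busy, Send, Crit, Sync, Req, Halt, Init}| = 7.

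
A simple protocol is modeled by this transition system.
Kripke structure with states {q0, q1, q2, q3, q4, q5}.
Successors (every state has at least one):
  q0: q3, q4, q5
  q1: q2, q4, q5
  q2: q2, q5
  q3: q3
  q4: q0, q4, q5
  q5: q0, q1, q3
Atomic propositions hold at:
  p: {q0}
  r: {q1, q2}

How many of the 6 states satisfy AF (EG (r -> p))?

4

Sat(r -> p) = {q0, q3, q4, q5}
EG (r -> p): greatest fixpoint, start Z0 = {q0, q3, q4, q5}, keep only states in Sat with some successor in Z. Already a fixed point.
Sat(EG (r -> p)) = {q0, q3, q4, q5}
AF (EG (r -> p)): least fixpoint, start Z0 = {q0, q3, q4, q5}, add states with every successor in Z. Already a fixed point.
Sat(AF (EG (r -> p))) = {q0, q3, q4, q5}
|Sat(AF (EG (r -> p)))| = |{q0, q3, q4, q5}| = 4.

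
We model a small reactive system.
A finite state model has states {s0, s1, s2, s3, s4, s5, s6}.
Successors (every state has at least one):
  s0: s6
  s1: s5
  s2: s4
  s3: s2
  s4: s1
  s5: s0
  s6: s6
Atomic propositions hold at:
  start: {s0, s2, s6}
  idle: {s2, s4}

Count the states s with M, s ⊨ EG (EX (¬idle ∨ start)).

Sat(¬idle) = {s0, s1, s3, s5, s6}
Sat(¬idle ∨ start) = {s0, s1, s2, s3, s5, s6}
Sat(EX (¬idle ∨ start)) = {s : some successor in {s0, s1, s2, s3, s5, s6}} = {s0, s1, s3, s4, s5, s6}
EG (EX (¬idle ∨ start)): greatest fixpoint, start Z0 = {s0, s1, s3, s4, s5, s6}, keep only states in Sat with some successor in Z. Z1 = {s0, s1, s4, s5, s6}; fixed.
Sat(EG (EX (¬idle ∨ start))) = {s0, s1, s4, s5, s6}
|Sat(EG (EX (¬idle ∨ start)))| = |{s0, s1, s4, s5, s6}| = 5.

5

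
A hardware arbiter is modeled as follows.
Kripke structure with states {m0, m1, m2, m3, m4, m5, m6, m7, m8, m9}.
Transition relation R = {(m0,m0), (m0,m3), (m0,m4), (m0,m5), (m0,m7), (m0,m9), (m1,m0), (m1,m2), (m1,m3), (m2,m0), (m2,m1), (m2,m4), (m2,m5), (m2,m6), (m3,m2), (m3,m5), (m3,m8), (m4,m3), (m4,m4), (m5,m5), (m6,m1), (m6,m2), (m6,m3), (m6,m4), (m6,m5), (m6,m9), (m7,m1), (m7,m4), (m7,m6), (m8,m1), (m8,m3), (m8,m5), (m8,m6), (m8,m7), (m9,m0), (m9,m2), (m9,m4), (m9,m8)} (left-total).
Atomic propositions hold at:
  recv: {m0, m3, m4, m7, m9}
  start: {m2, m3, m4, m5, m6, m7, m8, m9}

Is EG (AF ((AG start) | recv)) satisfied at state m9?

Yes

AG start: greatest fixpoint, start Z0 = {m2, m3, m4, m5, m6, m7, m8, m9}, keep only states in Sat with every successor in Z. Z1 = {m3, m4, m5}; Z2 = {m4, m5}; Z3 = {m5}; fixed.
Sat(AG start) = {m5}
Sat((AG start) | recv) = {m0, m3, m4, m5, m7, m9}
AF ((AG start) | recv): least fixpoint, start Z0 = {m0, m3, m4, m5, m7, m9}, add states with every successor in Z. Already a fixed point.
Sat(AF ((AG start) | recv)) = {m0, m3, m4, m5, m7, m9}
EG (AF ((AG start) | recv)): greatest fixpoint, start Z0 = {m0, m3, m4, m5, m7, m9}, keep only states in Sat with some successor in Z. Already a fixed point.
Sat(EG (AF ((AG start) | recv))) = {m0, m3, m4, m5, m7, m9}
m9 ∈ Sat(EG (AF ((AG start) | recv))) = {m0, m3, m4, m5, m7, m9}, so the formula holds at m9.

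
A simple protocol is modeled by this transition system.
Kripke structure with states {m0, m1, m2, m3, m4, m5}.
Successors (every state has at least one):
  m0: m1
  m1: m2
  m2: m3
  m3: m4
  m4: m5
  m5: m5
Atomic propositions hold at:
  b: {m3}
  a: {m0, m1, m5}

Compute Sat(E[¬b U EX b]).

Sat(¬b) = {m0, m1, m2, m4, m5}
Sat(EX b) = {s : some successor in {m3}} = {m2}
E[¬b U EX b]: least fixpoint, start Z0 = Sat(EX b) = {m2}, add states in Sat(¬b) with some successor in Z. Z1 = {m1, m2}; Z2 = {m0, m1, m2}; fixed.
Sat(E[¬b U EX b]) = {m0, m1, m2}

{m0, m1, m2}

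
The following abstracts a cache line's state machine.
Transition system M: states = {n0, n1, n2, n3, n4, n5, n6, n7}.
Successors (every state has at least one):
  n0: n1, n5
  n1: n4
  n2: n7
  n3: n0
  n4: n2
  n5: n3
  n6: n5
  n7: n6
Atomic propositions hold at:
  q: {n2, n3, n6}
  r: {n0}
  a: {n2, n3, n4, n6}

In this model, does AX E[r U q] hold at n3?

No

E[r U q]: least fixpoint, start Z0 = Sat(q) = {n2, n3, n6}, add states in Sat(r) with some successor in Z. Already a fixed point.
Sat(E[r U q]) = {n2, n3, n6}
Sat(AX E[r U q]) = {s : every successor in {n2, n3, n6}} = {n4, n5, n7}
n3 ∉ Sat(AX E[r U q]) = {n4, n5, n7}, so the formula does not hold at n3.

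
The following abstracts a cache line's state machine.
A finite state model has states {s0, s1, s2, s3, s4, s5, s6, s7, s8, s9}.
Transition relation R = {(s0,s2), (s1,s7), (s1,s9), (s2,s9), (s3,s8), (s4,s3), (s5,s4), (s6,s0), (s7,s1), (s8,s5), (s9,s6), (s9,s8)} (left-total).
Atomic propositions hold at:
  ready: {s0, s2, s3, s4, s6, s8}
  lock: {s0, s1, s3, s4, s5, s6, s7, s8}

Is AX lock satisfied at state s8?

Yes

Sat(AX lock) = {s : every successor in {s0, s1, s3, s4, s5, s6, s7, s8}} = {s3, s4, s5, s6, s7, s8, s9}
s8 ∈ Sat(AX lock) = {s3, s4, s5, s6, s7, s8, s9}, so the formula holds at s8.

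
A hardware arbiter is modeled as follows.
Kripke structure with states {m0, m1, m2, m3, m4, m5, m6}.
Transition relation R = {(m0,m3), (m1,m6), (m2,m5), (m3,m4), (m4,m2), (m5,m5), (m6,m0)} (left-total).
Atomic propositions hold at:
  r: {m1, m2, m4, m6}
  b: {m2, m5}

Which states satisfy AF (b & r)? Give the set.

Sat(b & r) = {m2}
AF (b & r): least fixpoint, start Z0 = {m2}, add states with every successor in Z. Z1 = {m2, m4}; Z2 = {m2, m3, m4}; Z3 = {m0, m2, m3, m4}; Z4 = {m0, m2, m3, m4, m6}; Z5 = {m0, m1, m2, m3, m4, m6}; fixed.
Sat(AF (b & r)) = {m0, m1, m2, m3, m4, m6}

{m0, m1, m2, m3, m4, m6}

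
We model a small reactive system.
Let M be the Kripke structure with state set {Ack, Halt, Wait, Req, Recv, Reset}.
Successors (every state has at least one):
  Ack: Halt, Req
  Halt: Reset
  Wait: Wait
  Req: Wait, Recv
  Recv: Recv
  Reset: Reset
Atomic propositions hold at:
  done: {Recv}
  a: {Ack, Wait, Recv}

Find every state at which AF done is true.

{Recv}

AF done: least fixpoint, start Z0 = {Recv}, add states with every successor in Z. Already a fixed point.
Sat(AF done) = {Recv}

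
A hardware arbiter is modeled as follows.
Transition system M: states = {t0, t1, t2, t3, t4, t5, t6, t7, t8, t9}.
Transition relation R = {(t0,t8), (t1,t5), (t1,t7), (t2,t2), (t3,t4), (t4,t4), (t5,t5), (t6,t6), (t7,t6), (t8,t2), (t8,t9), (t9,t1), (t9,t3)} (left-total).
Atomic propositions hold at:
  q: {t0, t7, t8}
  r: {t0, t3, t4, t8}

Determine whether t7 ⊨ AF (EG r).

EG r: greatest fixpoint, start Z0 = {t0, t3, t4, t8}, keep only states in Sat with some successor in Z. Z1 = {t0, t3, t4}; Z2 = {t3, t4}; fixed.
Sat(EG r) = {t3, t4}
AF (EG r): least fixpoint, start Z0 = {t3, t4}, add states with every successor in Z. Already a fixed point.
Sat(AF (EG r)) = {t3, t4}
t7 ∉ Sat(AF (EG r)) = {t3, t4}, so the formula does not hold at t7.

No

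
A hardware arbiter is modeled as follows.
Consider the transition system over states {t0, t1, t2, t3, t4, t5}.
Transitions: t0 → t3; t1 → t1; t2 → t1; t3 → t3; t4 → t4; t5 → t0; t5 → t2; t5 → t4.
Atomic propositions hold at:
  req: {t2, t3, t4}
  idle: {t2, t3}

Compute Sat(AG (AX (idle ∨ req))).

Sat(idle ∨ req) = {t2, t3, t4}
Sat(AX (idle ∨ req)) = {s : every successor in {t2, t3, t4}} = {t0, t3, t4}
AG (AX (idle ∨ req)): greatest fixpoint, start Z0 = {t0, t3, t4}, keep only states in Sat with every successor in Z. Already a fixed point.
Sat(AG (AX (idle ∨ req))) = {t0, t3, t4}

{t0, t3, t4}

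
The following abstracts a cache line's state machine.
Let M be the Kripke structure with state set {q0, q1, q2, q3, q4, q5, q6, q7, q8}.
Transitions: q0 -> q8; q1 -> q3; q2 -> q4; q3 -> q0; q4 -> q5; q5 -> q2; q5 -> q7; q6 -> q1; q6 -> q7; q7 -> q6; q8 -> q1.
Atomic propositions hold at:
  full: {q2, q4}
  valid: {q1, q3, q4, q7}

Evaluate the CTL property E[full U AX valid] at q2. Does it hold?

Yes

Sat(AX valid) = {s : every successor in {q1, q3, q4, q7}} = {q1, q2, q6, q8}
E[full U AX valid]: least fixpoint, start Z0 = Sat(AX valid) = {q1, q2, q6, q8}, add states in Sat(full) with some successor in Z. Already a fixed point.
Sat(E[full U AX valid]) = {q1, q2, q6, q8}
q2 ∈ Sat(E[full U AX valid]) = {q1, q2, q6, q8}, so the formula holds at q2.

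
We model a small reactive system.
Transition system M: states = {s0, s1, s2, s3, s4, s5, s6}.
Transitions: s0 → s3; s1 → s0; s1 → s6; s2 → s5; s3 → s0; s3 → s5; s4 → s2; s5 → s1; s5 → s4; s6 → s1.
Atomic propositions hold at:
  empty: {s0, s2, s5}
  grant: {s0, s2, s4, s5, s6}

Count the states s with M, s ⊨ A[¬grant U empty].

Sat(¬grant) = {s1, s3}
A[¬grant U empty]: least fixpoint, start Z0 = Sat(empty) = {s0, s2, s5}, add states in Sat(¬grant) with every successor in Z. Z1 = {s0, s2, s3, s5}; fixed.
Sat(A[¬grant U empty]) = {s0, s2, s3, s5}
|Sat(A[¬grant U empty])| = |{s0, s2, s3, s5}| = 4.

4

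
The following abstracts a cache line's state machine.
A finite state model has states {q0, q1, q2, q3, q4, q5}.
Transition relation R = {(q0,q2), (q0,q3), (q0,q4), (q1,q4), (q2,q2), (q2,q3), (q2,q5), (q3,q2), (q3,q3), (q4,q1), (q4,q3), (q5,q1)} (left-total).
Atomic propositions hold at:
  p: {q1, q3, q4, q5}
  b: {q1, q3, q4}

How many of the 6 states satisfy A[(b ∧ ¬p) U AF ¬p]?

2

Sat(¬p) = {q0, q2}
Sat(b ∧ ¬p) = ∅
AF ¬p: least fixpoint, start Z0 = {q0, q2}, add states with every successor in Z. Already a fixed point.
Sat(AF ¬p) = {q0, q2}
A[(b ∧ ¬p) U AF ¬p]: least fixpoint, start Z0 = Sat(AF ¬p) = {q0, q2}, add states in Sat(b ∧ ¬p) with every successor in Z. Already a fixed point.
Sat(A[(b ∧ ¬p) U AF ¬p]) = {q0, q2}
|Sat(A[(b ∧ ¬p) U AF ¬p])| = |{q0, q2}| = 2.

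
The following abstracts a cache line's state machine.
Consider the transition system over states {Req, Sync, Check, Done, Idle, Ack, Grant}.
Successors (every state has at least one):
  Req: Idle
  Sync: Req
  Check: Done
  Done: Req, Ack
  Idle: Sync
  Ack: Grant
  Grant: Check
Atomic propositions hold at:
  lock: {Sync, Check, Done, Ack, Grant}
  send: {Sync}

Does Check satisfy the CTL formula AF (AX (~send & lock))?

Sat(~send) = {Req, Check, Done, Idle, Ack, Grant}
Sat(~send & lock) = {Check, Done, Ack, Grant}
Sat(AX (~send & lock)) = {s : every successor in {Check, Done, Ack, Grant}} = {Check, Ack, Grant}
AF (AX (~send & lock)): least fixpoint, start Z0 = {Check, Ack, Grant}, add states with every successor in Z. Already a fixed point.
Sat(AF (AX (~send & lock))) = {Check, Ack, Grant}
Check ∈ Sat(AF (AX (~send & lock))) = {Check, Ack, Grant}, so the formula holds at Check.

Yes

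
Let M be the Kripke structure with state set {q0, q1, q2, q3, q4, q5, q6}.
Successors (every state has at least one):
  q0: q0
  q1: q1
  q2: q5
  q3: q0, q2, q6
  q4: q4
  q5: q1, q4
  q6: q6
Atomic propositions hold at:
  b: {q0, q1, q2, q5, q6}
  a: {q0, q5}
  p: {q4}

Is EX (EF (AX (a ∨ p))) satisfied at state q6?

Sat(a ∨ p) = {q0, q4, q5}
Sat(AX (a ∨ p)) = {s : every successor in {q0, q4, q5}} = {q0, q2, q4}
EF (AX (a ∨ p)): least fixpoint, start Z0 = {q0, q2, q4}, add states with some successor in Z. Z1 = {q0, q2, q3, q4, q5}; fixed.
Sat(EF (AX (a ∨ p))) = {q0, q2, q3, q4, q5}
Sat(EX (EF (AX (a ∨ p)))) = {s : some successor in {q0, q2, q3, q4, q5}} = {q0, q2, q3, q4, q5}
q6 ∉ Sat(EX (EF (AX (a ∨ p)))) = {q0, q2, q3, q4, q5}, so the formula does not hold at q6.

No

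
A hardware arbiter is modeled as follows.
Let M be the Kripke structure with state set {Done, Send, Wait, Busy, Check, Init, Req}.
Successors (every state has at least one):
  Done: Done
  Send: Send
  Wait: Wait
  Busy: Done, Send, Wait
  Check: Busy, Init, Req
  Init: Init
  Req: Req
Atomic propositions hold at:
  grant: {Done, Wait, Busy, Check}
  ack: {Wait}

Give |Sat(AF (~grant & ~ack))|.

Sat(~grant) = {Send, Init, Req}
Sat(~ack) = {Done, Send, Busy, Check, Init, Req}
Sat(~grant & ~ack) = {Send, Init, Req}
AF (~grant & ~ack): least fixpoint, start Z0 = {Send, Init, Req}, add states with every successor in Z. Already a fixed point.
Sat(AF (~grant & ~ack)) = {Send, Init, Req}
|Sat(AF (~grant & ~ack))| = |{Send, Init, Req}| = 3.

3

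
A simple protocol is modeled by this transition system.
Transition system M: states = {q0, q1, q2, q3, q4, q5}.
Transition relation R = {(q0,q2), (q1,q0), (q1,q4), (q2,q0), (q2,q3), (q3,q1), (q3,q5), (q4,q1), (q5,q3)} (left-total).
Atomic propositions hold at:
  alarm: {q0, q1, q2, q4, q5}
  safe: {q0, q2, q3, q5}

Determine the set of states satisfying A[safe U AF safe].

{q0, q2, q3, q5}

AF safe: least fixpoint, start Z0 = {q0, q2, q3, q5}, add states with every successor in Z. Already a fixed point.
Sat(AF safe) = {q0, q2, q3, q5}
A[safe U AF safe]: least fixpoint, start Z0 = Sat(AF safe) = {q0, q2, q3, q5}, add states in Sat(safe) with every successor in Z. Already a fixed point.
Sat(A[safe U AF safe]) = {q0, q2, q3, q5}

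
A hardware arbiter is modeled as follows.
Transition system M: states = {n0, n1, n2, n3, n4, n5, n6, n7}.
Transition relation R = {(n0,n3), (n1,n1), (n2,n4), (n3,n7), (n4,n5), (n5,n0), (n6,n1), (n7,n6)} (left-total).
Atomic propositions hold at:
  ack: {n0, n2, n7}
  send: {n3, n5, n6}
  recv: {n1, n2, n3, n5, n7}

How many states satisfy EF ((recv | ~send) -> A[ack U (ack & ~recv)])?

Sat(~send) = {n0, n1, n2, n4, n7}
Sat(recv | ~send) = {n0, n1, n2, n3, n4, n5, n7}
Sat(~recv) = {n0, n4, n6}
Sat(ack & ~recv) = {n0}
A[ack U (ack & ~recv)]: least fixpoint, start Z0 = Sat((ack & ~recv)) = {n0}, add states in Sat(ack) with every successor in Z. Already a fixed point.
Sat(A[ack U (ack & ~recv)]) = {n0}
Sat((recv | ~send) -> A[ack U (ack & ~recv)]) = {n0, n6}
EF ((recv | ~send) -> A[ack U (ack & ~recv)]): least fixpoint, start Z0 = {n0, n6}, add states with some successor in Z. Z1 = {n0, n5, n6, n7}; Z2 = {n0, n3, n4, n5, n6, n7}; Z3 = {n0, n2, n3, n4, n5, n6, n7}; fixed.
Sat(EF ((recv | ~send) -> A[ack U (ack & ~recv)])) = {n0, n2, n3, n4, n5, n6, n7}
|Sat(EF ((recv | ~send) -> A[ack U (ack & ~recv)]))| = |{n0, n2, n3, n4, n5, n6, n7}| = 7.

7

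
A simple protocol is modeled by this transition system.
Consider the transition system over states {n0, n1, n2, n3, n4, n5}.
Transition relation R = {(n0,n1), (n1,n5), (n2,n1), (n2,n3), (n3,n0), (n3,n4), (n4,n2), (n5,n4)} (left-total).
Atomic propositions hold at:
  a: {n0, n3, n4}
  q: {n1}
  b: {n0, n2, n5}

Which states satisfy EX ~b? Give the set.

{n0, n2, n3, n5}

Sat(~b) = {n1, n3, n4}
Sat(EX ~b) = {s : some successor in {n1, n3, n4}} = {n0, n2, n3, n5}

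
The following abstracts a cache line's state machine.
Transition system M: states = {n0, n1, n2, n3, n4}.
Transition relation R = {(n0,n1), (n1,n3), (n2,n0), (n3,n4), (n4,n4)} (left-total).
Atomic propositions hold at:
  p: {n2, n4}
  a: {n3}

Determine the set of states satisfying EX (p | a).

{n1, n3, n4}

Sat(p | a) = {n2, n3, n4}
Sat(EX (p | a)) = {s : some successor in {n2, n3, n4}} = {n1, n3, n4}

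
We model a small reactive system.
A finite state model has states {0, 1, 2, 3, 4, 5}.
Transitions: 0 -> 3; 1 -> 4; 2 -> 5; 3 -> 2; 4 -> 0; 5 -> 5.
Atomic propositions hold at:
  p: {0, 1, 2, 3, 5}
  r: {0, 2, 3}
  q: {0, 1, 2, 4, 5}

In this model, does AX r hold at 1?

Sat(AX r) = {s : every successor in {0, 2, 3}} = {0, 3, 4}
1 ∉ Sat(AX r) = {0, 3, 4}, so the formula does not hold at 1.

No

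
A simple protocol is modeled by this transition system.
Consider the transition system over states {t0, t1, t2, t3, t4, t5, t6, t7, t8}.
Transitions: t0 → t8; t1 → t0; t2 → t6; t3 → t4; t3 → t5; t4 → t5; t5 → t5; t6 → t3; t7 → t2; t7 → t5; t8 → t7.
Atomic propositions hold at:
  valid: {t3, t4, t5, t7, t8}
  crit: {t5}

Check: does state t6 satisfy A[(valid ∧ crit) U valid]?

No

Sat(valid ∧ crit) = {t5}
A[(valid ∧ crit) U valid]: least fixpoint, start Z0 = Sat(valid) = {t3, t4, t5, t7, t8}, add states in Sat(valid ∧ crit) with every successor in Z. Already a fixed point.
Sat(A[(valid ∧ crit) U valid]) = {t3, t4, t5, t7, t8}
t6 ∉ Sat(A[(valid ∧ crit) U valid]) = {t3, t4, t5, t7, t8}, so the formula does not hold at t6.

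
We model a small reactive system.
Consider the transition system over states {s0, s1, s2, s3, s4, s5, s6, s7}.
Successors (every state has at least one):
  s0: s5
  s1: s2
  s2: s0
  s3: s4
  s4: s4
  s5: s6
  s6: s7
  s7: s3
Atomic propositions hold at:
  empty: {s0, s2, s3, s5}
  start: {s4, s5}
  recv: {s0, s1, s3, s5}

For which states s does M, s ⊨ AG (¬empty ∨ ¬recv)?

Sat(¬empty) = {s1, s4, s6, s7}
Sat(¬recv) = {s2, s4, s6, s7}
Sat(¬empty ∨ ¬recv) = {s1, s2, s4, s6, s7}
AG (¬empty ∨ ¬recv): greatest fixpoint, start Z0 = {s1, s2, s4, s6, s7}, keep only states in Sat with every successor in Z. Z1 = {s1, s4, s6}; Z2 = {s4}; fixed.
Sat(AG (¬empty ∨ ¬recv)) = {s4}

{s4}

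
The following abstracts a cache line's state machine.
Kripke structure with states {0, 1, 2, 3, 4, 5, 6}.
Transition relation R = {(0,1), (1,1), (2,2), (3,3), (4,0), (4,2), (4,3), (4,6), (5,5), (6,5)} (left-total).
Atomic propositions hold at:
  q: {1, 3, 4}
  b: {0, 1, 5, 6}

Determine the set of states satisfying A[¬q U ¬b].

Sat(¬q) = {0, 2, 5, 6}
Sat(¬b) = {2, 3, 4}
A[¬q U ¬b]: least fixpoint, start Z0 = Sat(¬b) = {2, 3, 4}, add states in Sat(¬q) with every successor in Z. Already a fixed point.
Sat(A[¬q U ¬b]) = {2, 3, 4}

{2, 3, 4}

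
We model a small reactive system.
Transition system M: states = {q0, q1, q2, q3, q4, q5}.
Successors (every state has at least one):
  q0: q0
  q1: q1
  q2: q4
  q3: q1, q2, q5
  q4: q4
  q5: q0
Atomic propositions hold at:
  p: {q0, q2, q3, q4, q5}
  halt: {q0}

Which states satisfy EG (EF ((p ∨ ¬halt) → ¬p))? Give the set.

Sat(¬halt) = {q1, q2, q3, q4, q5}
Sat(p ∨ ¬halt) = {q0, q1, q2, q3, q4, q5}
Sat(¬p) = {q1}
Sat((p ∨ ¬halt) → ¬p) = {q1}
EF ((p ∨ ¬halt) → ¬p): least fixpoint, start Z0 = {q1}, add states with some successor in Z. Z1 = {q1, q3}; fixed.
Sat(EF ((p ∨ ¬halt) → ¬p)) = {q1, q3}
EG (EF ((p ∨ ¬halt) → ¬p)): greatest fixpoint, start Z0 = {q1, q3}, keep only states in Sat with some successor in Z. Already a fixed point.
Sat(EG (EF ((p ∨ ¬halt) → ¬p))) = {q1, q3}

{q1, q3}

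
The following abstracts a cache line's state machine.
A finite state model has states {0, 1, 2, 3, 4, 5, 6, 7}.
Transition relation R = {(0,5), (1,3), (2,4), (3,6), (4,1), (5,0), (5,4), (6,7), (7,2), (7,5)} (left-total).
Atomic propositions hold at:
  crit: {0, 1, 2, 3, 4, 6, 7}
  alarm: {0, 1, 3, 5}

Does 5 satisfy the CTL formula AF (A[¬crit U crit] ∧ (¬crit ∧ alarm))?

Sat(¬crit) = {5}
A[¬crit U crit]: least fixpoint, start Z0 = Sat(crit) = {0, 1, 2, 3, 4, 6, 7}, add states in Sat(¬crit) with every successor in Z. Z1 = {0, 1, 2, 3, 4, 5, 6, 7}; fixed.
Sat(A[¬crit U crit]) = {0, 1, 2, 3, 4, 5, 6, 7}
Sat(¬crit ∧ alarm) = {5}
Sat(A[¬crit U crit] ∧ (¬crit ∧ alarm)) = {5}
AF (A[¬crit U crit] ∧ (¬crit ∧ alarm)): least fixpoint, start Z0 = {5}, add states with every successor in Z. Z1 = {0, 5}; fixed.
Sat(AF (A[¬crit U crit] ∧ (¬crit ∧ alarm))) = {0, 5}
5 ∈ Sat(AF (A[¬crit U crit] ∧ (¬crit ∧ alarm))) = {0, 5}, so the formula holds at 5.

Yes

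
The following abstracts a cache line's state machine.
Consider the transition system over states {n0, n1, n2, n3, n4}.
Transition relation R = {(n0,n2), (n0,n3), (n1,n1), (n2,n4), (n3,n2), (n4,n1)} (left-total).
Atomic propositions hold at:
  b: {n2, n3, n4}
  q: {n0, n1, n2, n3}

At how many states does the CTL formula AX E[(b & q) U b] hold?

Sat(b & q) = {n2, n3}
E[(b & q) U b]: least fixpoint, start Z0 = Sat(b) = {n2, n3, n4}, add states in Sat(b & q) with some successor in Z. Already a fixed point.
Sat(E[(b & q) U b]) = {n2, n3, n4}
Sat(AX E[(b & q) U b]) = {s : every successor in {n2, n3, n4}} = {n0, n2, n3}
|Sat(AX E[(b & q) U b])| = |{n0, n2, n3}| = 3.

3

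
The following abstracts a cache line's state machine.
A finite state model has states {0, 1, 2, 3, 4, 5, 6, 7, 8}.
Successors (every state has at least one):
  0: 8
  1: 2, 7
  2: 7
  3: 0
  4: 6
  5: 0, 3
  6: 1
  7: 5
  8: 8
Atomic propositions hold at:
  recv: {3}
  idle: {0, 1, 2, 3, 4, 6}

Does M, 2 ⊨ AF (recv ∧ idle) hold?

No

Sat(recv ∧ idle) = {3}
AF (recv ∧ idle): least fixpoint, start Z0 = {3}, add states with every successor in Z. Already a fixed point.
Sat(AF (recv ∧ idle)) = {3}
2 ∉ Sat(AF (recv ∧ idle)) = {3}, so the formula does not hold at 2.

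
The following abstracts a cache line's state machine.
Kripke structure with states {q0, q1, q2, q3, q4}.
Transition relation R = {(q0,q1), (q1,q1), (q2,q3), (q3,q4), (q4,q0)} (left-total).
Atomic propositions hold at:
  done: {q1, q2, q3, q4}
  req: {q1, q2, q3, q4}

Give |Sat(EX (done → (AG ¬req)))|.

1

Sat(¬req) = {q0}
AG ¬req: greatest fixpoint, start Z0 = {q0}, keep only states in Sat with every successor in Z. Z1 = ∅; fixed.
Sat(AG ¬req) = ∅
Sat(done → (AG ¬req)) = {q0}
Sat(EX (done → (AG ¬req))) = {s : some successor in {q0}} = {q4}
|Sat(EX (done → (AG ¬req)))| = |{q4}| = 1.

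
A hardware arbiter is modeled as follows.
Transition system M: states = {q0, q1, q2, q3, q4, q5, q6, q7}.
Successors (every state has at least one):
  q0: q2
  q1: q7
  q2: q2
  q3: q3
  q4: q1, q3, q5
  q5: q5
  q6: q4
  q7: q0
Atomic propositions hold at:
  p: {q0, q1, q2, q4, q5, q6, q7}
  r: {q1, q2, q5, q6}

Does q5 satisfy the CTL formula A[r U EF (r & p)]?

Sat(r & p) = {q1, q2, q5, q6}
EF (r & p): least fixpoint, start Z0 = {q1, q2, q5, q6}, add states with some successor in Z. Z1 = {q0, q1, q2, q4, q5, q6}; Z2 = {q0, q1, q2, q4, q5, q6, q7}; fixed.
Sat(EF (r & p)) = {q0, q1, q2, q4, q5, q6, q7}
A[r U EF (r & p)]: least fixpoint, start Z0 = Sat(EF (r & p)) = {q0, q1, q2, q4, q5, q6, q7}, add states in Sat(r) with every successor in Z. Already a fixed point.
Sat(A[r U EF (r & p)]) = {q0, q1, q2, q4, q5, q6, q7}
q5 ∈ Sat(A[r U EF (r & p)]) = {q0, q1, q2, q4, q5, q6, q7}, so the formula holds at q5.

Yes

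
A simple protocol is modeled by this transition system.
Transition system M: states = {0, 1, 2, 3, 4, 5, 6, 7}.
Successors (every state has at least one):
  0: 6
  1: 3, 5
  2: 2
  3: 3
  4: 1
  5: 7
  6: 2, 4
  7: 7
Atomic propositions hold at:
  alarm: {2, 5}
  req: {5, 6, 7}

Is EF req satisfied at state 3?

No

EF req: least fixpoint, start Z0 = {5, 6, 7}, add states with some successor in Z. Z1 = {0, 1, 5, 6, 7}; Z2 = {0, 1, 4, 5, 6, 7}; fixed.
Sat(EF req) = {0, 1, 4, 5, 6, 7}
3 ∉ Sat(EF req) = {0, 1, 4, 5, 6, 7}, so the formula does not hold at 3.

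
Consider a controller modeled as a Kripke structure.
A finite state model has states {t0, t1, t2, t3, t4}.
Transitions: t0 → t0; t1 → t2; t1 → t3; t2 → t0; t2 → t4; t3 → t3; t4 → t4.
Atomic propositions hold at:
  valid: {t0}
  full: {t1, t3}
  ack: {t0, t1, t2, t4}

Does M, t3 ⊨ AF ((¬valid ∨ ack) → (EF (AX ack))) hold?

Sat(¬valid) = {t1, t2, t3, t4}
Sat(¬valid ∨ ack) = {t0, t1, t2, t3, t4}
Sat(AX ack) = {s : every successor in {t0, t1, t2, t4}} = {t0, t2, t4}
EF (AX ack): least fixpoint, start Z0 = {t0, t2, t4}, add states with some successor in Z. Z1 = {t0, t1, t2, t4}; fixed.
Sat(EF (AX ack)) = {t0, t1, t2, t4}
Sat((¬valid ∨ ack) → (EF (AX ack))) = {t0, t1, t2, t4}
AF ((¬valid ∨ ack) → (EF (AX ack))): least fixpoint, start Z0 = {t0, t1, t2, t4}, add states with every successor in Z. Already a fixed point.
Sat(AF ((¬valid ∨ ack) → (EF (AX ack)))) = {t0, t1, t2, t4}
t3 ∉ Sat(AF ((¬valid ∨ ack) → (EF (AX ack)))) = {t0, t1, t2, t4}, so the formula does not hold at t3.

No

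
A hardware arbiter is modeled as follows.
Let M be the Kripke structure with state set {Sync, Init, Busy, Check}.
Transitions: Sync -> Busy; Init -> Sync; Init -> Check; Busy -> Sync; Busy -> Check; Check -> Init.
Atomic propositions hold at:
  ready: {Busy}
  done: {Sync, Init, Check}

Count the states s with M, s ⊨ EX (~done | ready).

1

Sat(~done) = {Busy}
Sat(~done | ready) = {Busy}
Sat(EX (~done | ready)) = {s : some successor in {Busy}} = {Sync}
|Sat(EX (~done | ready))| = |{Sync}| = 1.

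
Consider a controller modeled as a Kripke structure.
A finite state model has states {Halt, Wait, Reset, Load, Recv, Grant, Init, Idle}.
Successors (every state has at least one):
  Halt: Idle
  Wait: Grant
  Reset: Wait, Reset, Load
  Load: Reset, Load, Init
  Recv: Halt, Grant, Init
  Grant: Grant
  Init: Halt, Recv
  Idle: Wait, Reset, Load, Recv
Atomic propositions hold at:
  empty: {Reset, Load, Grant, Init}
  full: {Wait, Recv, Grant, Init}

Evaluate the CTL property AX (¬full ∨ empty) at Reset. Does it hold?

Sat(¬full) = {Halt, Reset, Load, Idle}
Sat(¬full ∨ empty) = {Halt, Reset, Load, Grant, Init, Idle}
Sat(AX (¬full ∨ empty)) = {s : every successor in {Halt, Reset, Load, Grant, Init, Idle}} = {Halt, Wait, Load, Recv, Grant}
Reset ∉ Sat(AX (¬full ∨ empty)) = {Halt, Wait, Load, Recv, Grant}, so the formula does not hold at Reset.

No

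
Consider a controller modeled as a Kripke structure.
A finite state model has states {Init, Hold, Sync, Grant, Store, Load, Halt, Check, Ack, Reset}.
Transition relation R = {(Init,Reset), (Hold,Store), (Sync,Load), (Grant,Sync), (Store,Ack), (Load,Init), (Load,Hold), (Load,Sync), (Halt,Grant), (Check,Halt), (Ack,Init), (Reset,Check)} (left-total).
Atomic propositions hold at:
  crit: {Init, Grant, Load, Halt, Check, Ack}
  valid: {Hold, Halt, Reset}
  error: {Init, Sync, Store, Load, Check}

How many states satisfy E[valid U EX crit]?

8

Sat(EX crit) = {s : some successor in {Init, Grant, Load, Halt, Check, Ack}} = {Sync, Store, Load, Halt, Check, Ack, Reset}
E[valid U EX crit]: least fixpoint, start Z0 = Sat(EX crit) = {Sync, Store, Load, Halt, Check, Ack, Reset}, add states in Sat(valid) with some successor in Z. Z1 = {Hold, Sync, Store, Load, Halt, Check, Ack, Reset}; fixed.
Sat(E[valid U EX crit]) = {Hold, Sync, Store, Load, Halt, Check, Ack, Reset}
|Sat(E[valid U EX crit])| = |{Hold, Sync, Store, Load, Halt, Check, Ack, Reset}| = 8.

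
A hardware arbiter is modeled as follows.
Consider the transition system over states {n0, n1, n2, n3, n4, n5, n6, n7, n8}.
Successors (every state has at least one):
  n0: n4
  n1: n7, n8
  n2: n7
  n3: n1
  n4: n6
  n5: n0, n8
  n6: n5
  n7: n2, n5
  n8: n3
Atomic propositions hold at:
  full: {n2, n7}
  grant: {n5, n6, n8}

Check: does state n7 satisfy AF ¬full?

No

Sat(¬full) = {n0, n1, n3, n4, n5, n6, n8}
AF ¬full: least fixpoint, start Z0 = {n0, n1, n3, n4, n5, n6, n8}, add states with every successor in Z. Already a fixed point.
Sat(AF ¬full) = {n0, n1, n3, n4, n5, n6, n8}
n7 ∉ Sat(AF ¬full) = {n0, n1, n3, n4, n5, n6, n8}, so the formula does not hold at n7.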